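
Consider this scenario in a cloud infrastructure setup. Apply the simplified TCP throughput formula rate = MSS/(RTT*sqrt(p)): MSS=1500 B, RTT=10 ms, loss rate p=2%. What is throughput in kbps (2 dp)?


Given: MSS = 1500 bytes, RTT = 10 ms, loss = 2%
RTT in seconds = 10 / 1000 = 0.01
Loss rate = 2% = 0.02
sqrt(loss) = sqrt(0.02) = 0.141421356237
Throughput (bytes/s) = 1500 / (0.01 * 0.141421356237) = 1060660.1718
Throughput (kbps) = 1060660.1718 * 8 / 1000 = 8485.281374 -> 8485.28 kbps (2 dp)

8485.28


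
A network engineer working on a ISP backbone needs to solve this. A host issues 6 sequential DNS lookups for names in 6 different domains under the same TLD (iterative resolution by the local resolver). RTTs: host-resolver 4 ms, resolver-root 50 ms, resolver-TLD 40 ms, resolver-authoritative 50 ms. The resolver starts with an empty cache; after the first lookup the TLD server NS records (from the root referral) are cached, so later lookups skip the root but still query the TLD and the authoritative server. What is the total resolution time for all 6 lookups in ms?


Lookup 1 (cold cache): local + root + TLD + auth = 4 + 50 + 40 + 50 = 144 ms
Lookups 2..6 (TLD NS cached -> skip root; new domain -> still ask TLD and auth): local + TLD + auth = 4 + 40 + 50 = 94 ms each
Remaining 5 lookups: 5 * 94 = 470 ms
Total = 144 + 470 = 614 ms

614


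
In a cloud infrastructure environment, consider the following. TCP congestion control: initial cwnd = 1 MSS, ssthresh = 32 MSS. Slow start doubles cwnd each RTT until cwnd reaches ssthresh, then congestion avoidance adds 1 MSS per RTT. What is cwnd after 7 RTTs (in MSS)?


RTT 0: cwnd = 1 MSS (initial)
RTT 1: cwnd = 2 MSS (slow start, doubled)
RTT 2: cwnd = 4 MSS (slow start, doubled)
RTT 3: cwnd = 8 MSS (slow start, doubled)
RTT 4: cwnd = 16 MSS (slow start, doubled)
RTT 5: cwnd = 32 MSS (slow start, doubled)
RTT 6: cwnd = 33 MSS (congestion avoidance, +1)
RTT 7: cwnd = 34 MSS (congestion avoidance, +1)

34


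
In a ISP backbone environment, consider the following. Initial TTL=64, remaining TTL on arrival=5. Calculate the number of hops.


Given: initial TTL = 64, received TTL = 5
Hops = initial TTL - received TTL
Hops = 64 - 5 = 59

59


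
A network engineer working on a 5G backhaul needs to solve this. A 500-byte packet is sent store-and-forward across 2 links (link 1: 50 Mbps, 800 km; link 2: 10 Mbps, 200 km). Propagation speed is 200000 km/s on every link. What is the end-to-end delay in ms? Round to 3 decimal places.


Packet = 500 bytes = 4000 bits. Store-and-forward: sum (t_trans + t_prop) per link.
Link 1: t_trans = 4000/(50*10^6) s = 0.0800 ms; t_prop = 800/200000 s = 4.0000 ms; subtotal = 4.0800 ms
Link 2: t_trans = 4000/(10*10^6) s = 0.4000 ms; t_prop = 200/200000 s = 1.0000 ms; subtotal = 1.4000 ms
End-to-end = 4.0800 + 1.4000 = 5.4800 ms -> 5.480 ms (3 dp)

5.480


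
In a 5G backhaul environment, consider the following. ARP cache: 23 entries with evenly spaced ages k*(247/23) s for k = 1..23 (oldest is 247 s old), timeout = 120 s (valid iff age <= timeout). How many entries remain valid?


Ages are k * 247/23 s for k = 1..23 (spacing = 10.7391 s).
Entry k is valid iff k * 247/23 <= 120 iff k <= 23 * 120 / 247 = 11.1741
n_valid = floor(11.1741) = 11
(n_stale = 23 - 11 = 12)

11


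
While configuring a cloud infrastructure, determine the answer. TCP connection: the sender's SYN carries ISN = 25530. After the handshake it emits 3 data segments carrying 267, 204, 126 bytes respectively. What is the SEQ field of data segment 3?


The SYN occupies sequence number ISN = 25530, so the first data byte is ISN + 1 = 25531.
SEQ of data segment i = (ISN + 1) + sum of payload sizes of segments 1..i-1.
Segment 1: SEQ = 25531, payload = 267 bytes
Segment 2: SEQ = 25798, payload = 204 bytes
Segment 3: SEQ = 26002, payload = 126 bytes
SEQ of segment 3 = 25531 + 267 + 204 = 26002

26002


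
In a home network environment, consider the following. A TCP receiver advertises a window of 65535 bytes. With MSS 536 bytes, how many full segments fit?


Given: RWND = 65535 bytes, MSS = 536 bytes
Full segments = floor(RWND / MSS)
Full segments = floor(65535 / 536)
Full segments = floor(122.2668) = 122

122


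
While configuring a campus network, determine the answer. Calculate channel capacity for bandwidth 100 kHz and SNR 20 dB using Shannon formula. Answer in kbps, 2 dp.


Given: B = 100 kHz, SNR = 20 dB
SNR linear = 10^(20/10) = 100
1 + SNR = 101
log2(101) = 6.6582114828
C = 100 * 1000 * 6.6582114828 = 665821.1483 bps
C = 665.821148 kbps -> 665.82 kbps (2 dp)

665.82


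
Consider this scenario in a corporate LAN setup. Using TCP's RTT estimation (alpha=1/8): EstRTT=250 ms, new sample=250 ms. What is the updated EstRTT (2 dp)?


Given: EstRTT = 250 ms, SampleRTT = 250 ms, alpha = 1/8
New EstRTT = (1 - alpha) * EstRTT + alpha * SampleRTT
(7/8) * 250 = 218.75
(1/8) * 250 = 31.25
New EstRTT = 218.75 + 31.25 = 250 ms -> 250.00 ms (2 dp)

250.00


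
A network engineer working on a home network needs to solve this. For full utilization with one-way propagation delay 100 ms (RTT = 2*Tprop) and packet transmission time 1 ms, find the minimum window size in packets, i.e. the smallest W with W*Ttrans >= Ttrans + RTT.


Given: Ttrans = 1 ms, RTT = 200 ms (= 2 * Tprop, Tprop = 100 ms)
Time until first ACK returns = Ttrans + RTT = 1 + 200 = 201 ms
Need W * Ttrans >= Ttrans + RTT  ->  W >= (Ttrans + RTT) / Ttrans
(Ttrans + RTT) / Ttrans = 201 / 1 = 201
W_min = ceil(201) = 201

201


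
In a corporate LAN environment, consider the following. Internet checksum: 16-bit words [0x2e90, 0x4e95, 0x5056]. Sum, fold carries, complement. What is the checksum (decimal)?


Given words: [0x2e90, 0x4e95, 0x5056]
Step 1: Sum all words
Raw sum = 11920 + 20117 + 20566 = 52603
One's complement = ~52603 & 0xFFFF = 12932

12932


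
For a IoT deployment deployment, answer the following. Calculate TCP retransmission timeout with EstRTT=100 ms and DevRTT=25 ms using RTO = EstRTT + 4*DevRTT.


Given: EstRTT = 100 ms, DevRTT = 25 ms
Timeout = EstRTT + 4 * DevRTT
4 * DevRTT = 4 * 25 = 100
Timeout = 100 + 100 = 200 ms

200


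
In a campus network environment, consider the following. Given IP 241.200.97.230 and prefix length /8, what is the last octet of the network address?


Given: IP = 241.200.97.230, prefix = /8
Subnet mask = 255.0.0.0
Last octet of IP: 230
Last octet of mask: 0
Network last octet = 230 AND 0 = 0

0


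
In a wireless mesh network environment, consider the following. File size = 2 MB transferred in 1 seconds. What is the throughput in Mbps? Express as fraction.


Given: file = 2 MB, time = 1 s
File in Mb = 2 * 8 = 16 Mb
Throughput = 16 / 1 Mbps
Throughput = 16 Mbps

16


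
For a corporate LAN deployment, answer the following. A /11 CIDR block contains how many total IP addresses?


Given: CIDR prefix /11
Host bits = 32 - 11 = 21
Total addresses = 2^21 = 2097152

2097152


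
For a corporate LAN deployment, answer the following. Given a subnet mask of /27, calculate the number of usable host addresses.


Given: subnet mask /27
Host bits = 32 - 27 = 5
Total addresses = 2^5 = 32
Usable hosts = 32 - 2 (network + broadcast) = 30

30


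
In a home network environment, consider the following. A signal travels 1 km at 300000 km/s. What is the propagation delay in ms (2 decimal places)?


Given: distance = 1 km, speed = 300000 km/s
Delay = distance / speed = 1 / 300000 seconds
Delay in ms = 1 * 1000 / 300000
Delay = 0.0033 ms
Rounded to 2 dp = 0.00 ms

0.00


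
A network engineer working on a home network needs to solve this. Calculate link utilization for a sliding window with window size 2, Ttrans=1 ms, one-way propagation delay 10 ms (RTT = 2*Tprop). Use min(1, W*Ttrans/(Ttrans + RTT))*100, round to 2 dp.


Given: W = 2, Ttrans = 1 ms, RTT = 20 ms (= 2 * Tprop, Tprop = 10 ms)
Cycle time = Ttrans + RTT = 1 + 20 = 21 ms (first packet sent until its ACK returns)
W * Ttrans = 2 * 1 = 2 ms of sending per cycle
W * Ttrans / (Ttrans + RTT) = 2 / 21 = 0.095238
U = min(1, 0.095238) = 0.095238
U% = 9.52%

9.52


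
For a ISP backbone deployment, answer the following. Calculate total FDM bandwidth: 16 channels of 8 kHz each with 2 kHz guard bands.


Given: 16 channels, 8 kHz each, guard = 2 kHz
Channel bandwidth = 16 * 8 = 128 kHz
Guard bands = 15 gaps * 2 kHz = 30 kHz
Total = 128 + 30 = 158 kHz

158


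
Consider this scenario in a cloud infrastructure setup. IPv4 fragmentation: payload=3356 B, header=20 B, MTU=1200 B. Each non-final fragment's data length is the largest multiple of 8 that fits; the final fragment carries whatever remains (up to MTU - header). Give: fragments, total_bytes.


Max data per non-final fragment = floor((MTU - header)/8)*8 = floor((1200 - 20)/8)*8 = floor(1180/8)*8 = 1176 B
Final fragment needs no 8-byte alignment: it can carry up to MTU - header = 1180 B
Non-final fragments needed = ceil((payload - 1180) / 1176) = ceil(2176/1176) = ceil(1.8503) = 2
Number of fragments = 2 + 1 = 3
Fragment sizes (data): 2 * 1176 B + 1004 B (last, 1004 <= 1180 OK)
Total bytes sent = payload + n_frags * header = 3356 + 3*20 = 3356 + 60 = 3416 B

3, 3416


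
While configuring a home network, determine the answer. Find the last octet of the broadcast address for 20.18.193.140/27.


Given: IP = 20.18.193.140, prefix = /27
Host bits = 32 - 27 = 5
Network last octet = 140 AND mask = 128
Host part size = 2^5 - 1 = 31
Broadcast last octet = 128 OR 31 = 159

159


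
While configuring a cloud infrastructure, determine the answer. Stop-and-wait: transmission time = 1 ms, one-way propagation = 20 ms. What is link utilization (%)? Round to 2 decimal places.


Given: Ttrans = 1 ms, Tprop = 20 ms
RTT = 2 * Tprop = 2 * 20 = 40 ms
U = Ttrans / (Ttrans + RTT)
U = 1 / (1 + 40)
U = 1 / 41 = 0.02439
U% = 2.44%

2.44


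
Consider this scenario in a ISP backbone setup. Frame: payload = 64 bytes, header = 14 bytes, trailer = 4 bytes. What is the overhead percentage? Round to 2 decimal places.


Given: payload = 64 B, header = 14 B, trailer = 4 B
Overhead bytes = header + trailer = 14 + 4 = 18
Total frame = payload + overhead = 64 + 18 = 82
Overhead % = 18 / 82 * 100 = 21.9512% -> 21.95% (2 dp)

21.95


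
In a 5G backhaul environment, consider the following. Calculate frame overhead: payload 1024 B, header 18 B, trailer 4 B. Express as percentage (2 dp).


Given: payload = 1024 B, header = 18 B, trailer = 4 B
Overhead bytes = header + trailer = 18 + 4 = 22
Total frame = payload + overhead = 1024 + 22 = 1046
Overhead % = 22 / 1046 * 100 = 2.1033% -> 2.10% (2 dp)

2.10


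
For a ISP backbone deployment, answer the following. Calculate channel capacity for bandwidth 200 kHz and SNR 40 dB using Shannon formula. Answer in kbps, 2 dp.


Given: B = 200 kHz, SNR = 40 dB
SNR linear = 10^(40/10) = 10000
1 + SNR = 10001
log2(10001) = 13.2878566418
C = 200 * 1000 * 13.2878566418 = 2657571.3284 bps
C = 2657.571328 kbps -> 2657.57 kbps (2 dp)

2657.57


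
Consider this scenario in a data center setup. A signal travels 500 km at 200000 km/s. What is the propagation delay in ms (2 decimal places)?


Given: distance = 500 km, speed = 200000 km/s
Delay = distance / speed = 500 / 200000 seconds
Delay in ms = 500 * 1000 / 200000
Delay = 2.5000 ms
Rounded to 2 dp = 2.50 ms

2.50


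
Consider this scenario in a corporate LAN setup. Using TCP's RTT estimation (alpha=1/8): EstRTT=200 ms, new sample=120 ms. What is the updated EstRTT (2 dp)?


Given: EstRTT = 200 ms, SampleRTT = 120 ms, alpha = 1/8
New EstRTT = (1 - alpha) * EstRTT + alpha * SampleRTT
(7/8) * 200 = 175
(1/8) * 120 = 15
New EstRTT = 175 + 15 = 190 ms -> 190.00 ms (2 dp)

190.00


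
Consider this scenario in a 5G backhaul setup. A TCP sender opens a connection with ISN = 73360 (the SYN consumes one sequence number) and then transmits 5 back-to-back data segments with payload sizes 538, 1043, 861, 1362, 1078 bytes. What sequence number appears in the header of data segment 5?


The SYN occupies sequence number ISN = 73360, so the first data byte is ISN + 1 = 73361.
SEQ of data segment i = (ISN + 1) + sum of payload sizes of segments 1..i-1.
Segment 1: SEQ = 73361, payload = 538 bytes
Segment 2: SEQ = 73899, payload = 1043 bytes
Segment 3: SEQ = 74942, payload = 861 bytes
Segment 4: SEQ = 75803, payload = 1362 bytes
Segment 5: SEQ = 77165, payload = 1078 bytes
SEQ of segment 5 = 73361 + 538 + 1043 + 861 + 1362 = 77165

77165


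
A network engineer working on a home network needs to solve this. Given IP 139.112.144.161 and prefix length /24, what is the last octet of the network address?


Given: IP = 139.112.144.161, prefix = /24
Subnet mask = 255.255.255.0
Last octet of IP: 161
Last octet of mask: 0
Network last octet = 161 AND 0 = 0

0


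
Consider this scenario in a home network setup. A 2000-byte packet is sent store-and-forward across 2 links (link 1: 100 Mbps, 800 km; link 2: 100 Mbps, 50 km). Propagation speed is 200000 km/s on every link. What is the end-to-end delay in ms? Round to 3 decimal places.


Packet = 2000 bytes = 16000 bits. Store-and-forward: sum (t_trans + t_prop) per link.
Link 1: t_trans = 16000/(100*10^6) s = 0.1600 ms; t_prop = 800/200000 s = 4.0000 ms; subtotal = 4.1600 ms
Link 2: t_trans = 16000/(100*10^6) s = 0.1600 ms; t_prop = 50/200000 s = 0.2500 ms; subtotal = 0.4100 ms
End-to-end = 4.1600 + 0.4100 = 4.5700 ms -> 4.570 ms (3 dp)

4.570


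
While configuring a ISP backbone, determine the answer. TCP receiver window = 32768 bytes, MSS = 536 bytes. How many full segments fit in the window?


Given: RWND = 32768 bytes, MSS = 536 bytes
Full segments = floor(RWND / MSS)
Full segments = floor(32768 / 536)
Full segments = floor(61.1343) = 61

61


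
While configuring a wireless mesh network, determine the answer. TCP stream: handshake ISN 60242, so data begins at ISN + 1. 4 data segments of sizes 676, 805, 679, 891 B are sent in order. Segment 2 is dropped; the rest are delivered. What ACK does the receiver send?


SYN uses sequence number 60242; first data byte = ISN + 1 = 60243.
Segment 1: SEQ = 60243, len = 676 B, covers [60243, 60918]
Segment 2: SEQ = 60919, len = 805 B, covers [60919, 61723] [LOST]
Segment 3: SEQ = 61724, len = 679 B, covers [61724, 62402]
Segment 4: SEQ = 62403, len = 891 B, covers [62403, 63293]
In-order data received: bytes [60243, 60918] (segments 1..1).
Segment 2 missing -> gap begins at byte 60919; later segments buffered out of order.
Cumulative ACK = next expected in-order byte = 60243 + 676 = 60919

60919


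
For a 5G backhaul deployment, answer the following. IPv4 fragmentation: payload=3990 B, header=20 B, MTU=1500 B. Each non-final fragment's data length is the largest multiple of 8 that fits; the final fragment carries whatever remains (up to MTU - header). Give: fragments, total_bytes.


Max data per non-final fragment = floor((MTU - header)/8)*8 = floor((1500 - 20)/8)*8 = floor(1480/8)*8 = 1480 B
Final fragment needs no 8-byte alignment: it can carry up to MTU - header = 1480 B
Non-final fragments needed = ceil((payload - 1480) / 1480) = ceil(2510/1480) = ceil(1.6959) = 2
Number of fragments = 2 + 1 = 3
Fragment sizes (data): 2 * 1480 B + 1030 B (last, 1030 <= 1480 OK)
Total bytes sent = payload + n_frags * header = 3990 + 3*20 = 3990 + 60 = 4050 B

3, 4050


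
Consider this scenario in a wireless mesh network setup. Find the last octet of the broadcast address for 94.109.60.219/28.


Given: IP = 94.109.60.219, prefix = /28
Host bits = 32 - 28 = 4
Network last octet = 219 AND mask = 208
Host part size = 2^4 - 1 = 15
Broadcast last octet = 208 OR 15 = 223

223


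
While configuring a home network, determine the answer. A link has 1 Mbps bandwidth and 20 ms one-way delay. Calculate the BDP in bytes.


Given: bandwidth = 1 Mbps, delay = 20 ms
BDP in bits = 1 * 10^6 * 20 / 1000
BDP in bits = 20000
BDP in bytes = 20000 / 8 = 2500

2500


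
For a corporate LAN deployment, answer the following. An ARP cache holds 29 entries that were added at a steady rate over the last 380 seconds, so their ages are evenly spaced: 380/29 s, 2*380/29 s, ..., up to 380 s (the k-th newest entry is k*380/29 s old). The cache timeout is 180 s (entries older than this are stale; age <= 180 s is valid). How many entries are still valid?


Ages are k * 380/29 s for k = 1..29 (spacing = 13.1034 s).
Entry k is valid iff k * 380/29 <= 180 iff k <= 29 * 180 / 380 = 13.7368
n_valid = floor(13.7368) = 13
(n_stale = 29 - 13 = 16)

13


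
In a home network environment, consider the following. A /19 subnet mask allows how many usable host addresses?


Given: subnet mask /19
Host bits = 32 - 19 = 13
Total addresses = 2^13 = 8192
Usable hosts = 8192 - 2 (network + broadcast) = 8190

8190


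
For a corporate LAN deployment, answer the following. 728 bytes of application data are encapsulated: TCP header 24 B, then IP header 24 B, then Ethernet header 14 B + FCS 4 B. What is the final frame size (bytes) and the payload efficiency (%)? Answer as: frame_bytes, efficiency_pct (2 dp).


TCP segment = 728 + 24 = 752 B
IP packet = 752 + 24 = 776 B
Ethernet frame = 776 + 14 + 4 = 794 B
Efficiency = app / frame = 728 / 794 = 0.916877 = 91.6877% -> 91.69% (2 dp)

794, 91.69


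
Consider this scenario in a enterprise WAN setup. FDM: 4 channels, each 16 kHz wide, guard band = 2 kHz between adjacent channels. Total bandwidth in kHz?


Given: 4 channels, 16 kHz each, guard = 2 kHz
Channel bandwidth = 4 * 16 = 64 kHz
Guard bands = 3 gaps * 2 kHz = 6 kHz
Total = 64 + 6 = 70 kHz

70


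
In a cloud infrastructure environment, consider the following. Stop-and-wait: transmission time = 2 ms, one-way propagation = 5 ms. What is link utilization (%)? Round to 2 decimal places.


Given: Ttrans = 2 ms, Tprop = 5 ms
RTT = 2 * Tprop = 2 * 5 = 10 ms
U = Ttrans / (Ttrans + RTT)
U = 2 / (2 + 10)
U = 2 / 12 = 0.166667
U% = 16.67%

16.67


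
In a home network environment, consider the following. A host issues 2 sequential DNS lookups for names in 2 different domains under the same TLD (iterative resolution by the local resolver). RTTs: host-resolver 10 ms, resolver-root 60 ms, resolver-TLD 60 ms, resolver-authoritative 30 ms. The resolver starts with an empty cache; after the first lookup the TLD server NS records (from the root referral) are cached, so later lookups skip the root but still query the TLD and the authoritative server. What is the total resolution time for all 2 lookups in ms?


Lookup 1 (cold cache): local + root + TLD + auth = 10 + 60 + 60 + 30 = 160 ms
Lookups 2..2 (TLD NS cached -> skip root; new domain -> still ask TLD and auth): local + TLD + auth = 10 + 60 + 30 = 100 ms each
Remaining 1 lookups: 1 * 100 = 100 ms
Total = 160 + 100 = 260 ms

260


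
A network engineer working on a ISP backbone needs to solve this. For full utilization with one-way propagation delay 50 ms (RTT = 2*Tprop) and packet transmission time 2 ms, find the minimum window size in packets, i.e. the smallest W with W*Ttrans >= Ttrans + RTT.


Given: Ttrans = 2 ms, RTT = 100 ms (= 2 * Tprop, Tprop = 50 ms)
Time until first ACK returns = Ttrans + RTT = 2 + 100 = 102 ms
Need W * Ttrans >= Ttrans + RTT  ->  W >= (Ttrans + RTT) / Ttrans
(Ttrans + RTT) / Ttrans = 102 / 2 = 51
W_min = ceil(51) = 51

51


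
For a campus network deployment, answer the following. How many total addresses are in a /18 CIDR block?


Given: CIDR prefix /18
Host bits = 32 - 18 = 14
Total addresses = 2^14 = 16384

16384


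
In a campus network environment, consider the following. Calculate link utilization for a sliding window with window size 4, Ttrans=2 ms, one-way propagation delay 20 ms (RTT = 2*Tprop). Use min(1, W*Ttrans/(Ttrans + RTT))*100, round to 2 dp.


Given: W = 4, Ttrans = 2 ms, RTT = 40 ms (= 2 * Tprop, Tprop = 20 ms)
Cycle time = Ttrans + RTT = 2 + 40 = 42 ms (first packet sent until its ACK returns)
W * Ttrans = 4 * 2 = 8 ms of sending per cycle
W * Ttrans / (Ttrans + RTT) = 8 / 42 = 0.190476
U = min(1, 0.190476) = 0.190476
U% = 19.05%

19.05


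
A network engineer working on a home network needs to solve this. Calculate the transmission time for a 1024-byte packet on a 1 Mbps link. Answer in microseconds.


Given: packet = 1024 bytes, bandwidth = 1 Mbps
Packet in bits = 1024 * 8 = 8192 bits
Bandwidth = 1 * 10^6 = 1000000 bps
Time = 8192 / 1000000 seconds
Time in us = 8192 * 10^6 / 1000000 = 8192

8192


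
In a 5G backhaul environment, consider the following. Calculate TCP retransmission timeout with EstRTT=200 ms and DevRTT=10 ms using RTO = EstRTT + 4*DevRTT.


Given: EstRTT = 200 ms, DevRTT = 10 ms
Timeout = EstRTT + 4 * DevRTT
4 * DevRTT = 4 * 10 = 40
Timeout = 200 + 40 = 240 ms

240


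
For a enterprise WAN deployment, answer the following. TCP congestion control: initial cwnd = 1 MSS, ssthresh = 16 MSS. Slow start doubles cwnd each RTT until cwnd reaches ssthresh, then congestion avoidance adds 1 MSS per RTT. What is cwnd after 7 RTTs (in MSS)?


RTT 0: cwnd = 1 MSS (initial)
RTT 1: cwnd = 2 MSS (slow start, doubled)
RTT 2: cwnd = 4 MSS (slow start, doubled)
RTT 3: cwnd = 8 MSS (slow start, doubled)
RTT 4: cwnd = 16 MSS (slow start, doubled)
RTT 5: cwnd = 17 MSS (congestion avoidance, +1)
RTT 6: cwnd = 18 MSS (congestion avoidance, +1)
RTT 7: cwnd = 19 MSS (congestion avoidance, +1)

19


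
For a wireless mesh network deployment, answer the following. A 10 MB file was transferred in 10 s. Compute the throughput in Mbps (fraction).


Given: file = 10 MB, time = 10 s
File in Mb = 10 * 8 = 80 Mb
Throughput = 80 / 10 Mbps
Throughput = 8 Mbps

8


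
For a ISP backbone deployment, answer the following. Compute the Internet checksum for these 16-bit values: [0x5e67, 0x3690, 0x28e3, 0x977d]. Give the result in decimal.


Given words: [0x5e67, 0x3690, 0x28e3, 0x977d]
Step 1: Sum all words
Raw sum = 24167 + 13968 + 10467 + 38781 = 87383
Step 2: Fold carry: (21847 + 1) = 21848
One's complement = ~21848 & 0xFFFF = 43687

43687


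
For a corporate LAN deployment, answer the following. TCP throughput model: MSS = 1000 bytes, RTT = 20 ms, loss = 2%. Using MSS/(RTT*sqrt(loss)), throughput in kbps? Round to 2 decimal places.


Given: MSS = 1000 bytes, RTT = 20 ms, loss = 2%
RTT in seconds = 20 / 1000 = 0.02
Loss rate = 2% = 0.02
sqrt(loss) = sqrt(0.02) = 0.141421356237
Throughput (bytes/s) = 1000 / (0.02 * 0.141421356237) = 353553.3906
Throughput (kbps) = 353553.3906 * 8 / 1000 = 2828.427125 -> 2828.43 kbps (2 dp)

2828.43


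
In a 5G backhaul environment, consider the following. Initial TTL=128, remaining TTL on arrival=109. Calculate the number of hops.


Given: initial TTL = 128, received TTL = 109
Hops = initial TTL - received TTL
Hops = 128 - 109 = 19

19


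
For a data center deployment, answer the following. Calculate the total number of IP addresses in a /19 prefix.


Given: CIDR prefix /19
Host bits = 32 - 19 = 13
Total addresses = 2^13 = 8192

8192


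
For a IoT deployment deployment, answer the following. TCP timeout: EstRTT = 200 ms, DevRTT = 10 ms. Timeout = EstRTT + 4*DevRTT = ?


Given: EstRTT = 200 ms, DevRTT = 10 ms
Timeout = EstRTT + 4 * DevRTT
4 * DevRTT = 4 * 10 = 40
Timeout = 200 + 40 = 240 ms

240


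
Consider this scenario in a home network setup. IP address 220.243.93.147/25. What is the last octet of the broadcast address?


Given: IP = 220.243.93.147, prefix = /25
Host bits = 32 - 25 = 7
Network last octet = 147 AND mask = 128
Host part size = 2^7 - 1 = 127
Broadcast last octet = 128 OR 127 = 255

255


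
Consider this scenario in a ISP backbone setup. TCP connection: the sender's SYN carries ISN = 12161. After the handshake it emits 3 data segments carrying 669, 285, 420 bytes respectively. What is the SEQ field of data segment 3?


The SYN occupies sequence number ISN = 12161, so the first data byte is ISN + 1 = 12162.
SEQ of data segment i = (ISN + 1) + sum of payload sizes of segments 1..i-1.
Segment 1: SEQ = 12162, payload = 669 bytes
Segment 2: SEQ = 12831, payload = 285 bytes
Segment 3: SEQ = 13116, payload = 420 bytes
SEQ of segment 3 = 12162 + 669 + 285 = 13116

13116


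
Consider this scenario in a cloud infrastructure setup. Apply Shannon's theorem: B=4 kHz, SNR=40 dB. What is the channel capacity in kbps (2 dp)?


Given: B = 4 kHz, SNR = 40 dB
SNR linear = 10^(40/10) = 10000
1 + SNR = 10001
log2(10001) = 13.2878566418
C = 4 * 1000 * 13.2878566418 = 53151.4266 bps
C = 53.151427 kbps -> 53.15 kbps (2 dp)

53.15


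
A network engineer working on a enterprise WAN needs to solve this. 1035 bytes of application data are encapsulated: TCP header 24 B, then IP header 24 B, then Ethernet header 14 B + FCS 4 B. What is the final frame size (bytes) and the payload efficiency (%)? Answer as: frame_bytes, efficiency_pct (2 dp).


TCP segment = 1035 + 24 = 1059 B
IP packet = 1059 + 24 = 1083 B
Ethernet frame = 1083 + 14 + 4 = 1101 B
Efficiency = app / frame = 1035 / 1101 = 0.940054 = 94.0054% -> 94.01% (2 dp)

1101, 94.01


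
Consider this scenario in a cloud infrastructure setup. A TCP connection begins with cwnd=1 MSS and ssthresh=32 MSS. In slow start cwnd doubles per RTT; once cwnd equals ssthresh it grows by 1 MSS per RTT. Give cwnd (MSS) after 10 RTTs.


RTT 0: cwnd = 1 MSS (initial)
RTT 1: cwnd = 2 MSS (slow start, doubled)
RTT 2: cwnd = 4 MSS (slow start, doubled)
RTT 3: cwnd = 8 MSS (slow start, doubled)
RTT 4: cwnd = 16 MSS (slow start, doubled)
RTT 5: cwnd = 32 MSS (slow start, doubled)
RTT 6: cwnd = 33 MSS (congestion avoidance, +1)
RTT 7: cwnd = 34 MSS (congestion avoidance, +1)
RTT 8: cwnd = 35 MSS (congestion avoidance, +1)
RTT 9: cwnd = 36 MSS (congestion avoidance, +1)
RTT 10: cwnd = 37 MSS (congestion avoidance, +1)

37


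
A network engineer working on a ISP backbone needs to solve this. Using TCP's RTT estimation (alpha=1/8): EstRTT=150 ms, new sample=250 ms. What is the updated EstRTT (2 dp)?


Given: EstRTT = 150 ms, SampleRTT = 250 ms, alpha = 1/8
New EstRTT = (1 - alpha) * EstRTT + alpha * SampleRTT
(7/8) * 150 = 131.25
(1/8) * 250 = 31.25
New EstRTT = 131.25 + 31.25 = 162.5 ms -> 162.50 ms (2 dp)

162.50


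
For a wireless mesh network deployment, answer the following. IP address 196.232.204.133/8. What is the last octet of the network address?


Given: IP = 196.232.204.133, prefix = /8
Subnet mask = 255.0.0.0
Last octet of IP: 133
Last octet of mask: 0
Network last octet = 133 AND 0 = 0

0


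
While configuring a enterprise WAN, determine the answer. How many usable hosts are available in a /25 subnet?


Given: subnet mask /25
Host bits = 32 - 25 = 7
Total addresses = 2^7 = 128
Usable hosts = 128 - 2 (network + broadcast) = 126

126


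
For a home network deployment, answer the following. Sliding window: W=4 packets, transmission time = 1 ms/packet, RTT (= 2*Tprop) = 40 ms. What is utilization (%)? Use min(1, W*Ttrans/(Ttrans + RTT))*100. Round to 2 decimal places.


Given: W = 4, Ttrans = 1 ms, RTT = 40 ms (= 2 * Tprop, Tprop = 20 ms)
Cycle time = Ttrans + RTT = 1 + 40 = 41 ms (first packet sent until its ACK returns)
W * Ttrans = 4 * 1 = 4 ms of sending per cycle
W * Ttrans / (Ttrans + RTT) = 4 / 41 = 0.097561
U = min(1, 0.097561) = 0.097561
U% = 9.76%

9.76


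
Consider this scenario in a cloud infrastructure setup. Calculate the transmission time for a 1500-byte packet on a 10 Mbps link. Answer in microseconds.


Given: packet = 1500 bytes, bandwidth = 10 Mbps
Packet in bits = 1500 * 8 = 12000 bits
Bandwidth = 10 * 10^6 = 10000000 bps
Time = 12000 / 10000000 seconds
Time in us = 12000 * 10^6 / 10000000 = 1200

1200


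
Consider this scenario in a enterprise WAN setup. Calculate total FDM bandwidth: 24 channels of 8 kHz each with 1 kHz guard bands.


Given: 24 channels, 8 kHz each, guard = 1 kHz
Channel bandwidth = 24 * 8 = 192 kHz
Guard bands = 23 gaps * 1 kHz = 23 kHz
Total = 192 + 23 = 215 kHz

215


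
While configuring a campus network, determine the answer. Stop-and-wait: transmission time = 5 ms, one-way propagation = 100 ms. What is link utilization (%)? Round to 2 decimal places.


Given: Ttrans = 5 ms, Tprop = 100 ms
RTT = 2 * Tprop = 2 * 100 = 200 ms
U = Ttrans / (Ttrans + RTT)
U = 5 / (5 + 200)
U = 5 / 205 = 0.02439
U% = 2.44%

2.44


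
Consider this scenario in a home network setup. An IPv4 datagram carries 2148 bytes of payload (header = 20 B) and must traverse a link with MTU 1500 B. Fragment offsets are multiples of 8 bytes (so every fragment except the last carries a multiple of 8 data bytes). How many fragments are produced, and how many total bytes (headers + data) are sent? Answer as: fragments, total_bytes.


Max data per non-final fragment = floor((MTU - header)/8)*8 = floor((1500 - 20)/8)*8 = floor(1480/8)*8 = 1480 B
Final fragment needs no 8-byte alignment: it can carry up to MTU - header = 1480 B
Non-final fragments needed = ceil((payload - 1480) / 1480) = ceil(668/1480) = ceil(0.4514) = 1
Number of fragments = 1 + 1 = 2
Fragment sizes (data): 1 * 1480 B + 668 B (last, 668 <= 1480 OK)
Total bytes sent = payload + n_frags * header = 2148 + 2*20 = 2148 + 40 = 2188 B

2, 2188


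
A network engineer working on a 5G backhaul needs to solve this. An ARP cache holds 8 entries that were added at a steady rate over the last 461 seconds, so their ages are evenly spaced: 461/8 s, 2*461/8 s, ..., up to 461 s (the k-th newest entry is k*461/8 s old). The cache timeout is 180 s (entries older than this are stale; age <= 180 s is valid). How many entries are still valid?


Ages are k * 461/8 s for k = 1..8 (spacing = 57.6250 s).
Entry k is valid iff k * 461/8 <= 180 iff k <= 8 * 180 / 461 = 3.1236
n_valid = floor(3.1236) = 3
(n_stale = 8 - 3 = 5)

3


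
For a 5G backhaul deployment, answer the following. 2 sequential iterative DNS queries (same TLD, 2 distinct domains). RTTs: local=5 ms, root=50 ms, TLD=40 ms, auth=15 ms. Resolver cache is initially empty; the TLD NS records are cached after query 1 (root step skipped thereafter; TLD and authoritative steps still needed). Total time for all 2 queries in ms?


Lookup 1 (cold cache): local + root + TLD + auth = 5 + 50 + 40 + 15 = 110 ms
Lookups 2..2 (TLD NS cached -> skip root; new domain -> still ask TLD and auth): local + TLD + auth = 5 + 40 + 15 = 60 ms each
Remaining 1 lookups: 1 * 60 = 60 ms
Total = 110 + 60 = 170 ms

170


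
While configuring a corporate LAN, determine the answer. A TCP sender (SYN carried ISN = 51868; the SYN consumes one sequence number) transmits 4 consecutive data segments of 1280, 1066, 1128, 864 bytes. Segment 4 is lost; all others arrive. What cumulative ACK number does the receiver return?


SYN uses sequence number 51868; first data byte = ISN + 1 = 51869.
Segment 1: SEQ = 51869, len = 1280 B, covers [51869, 53148]
Segment 2: SEQ = 53149, len = 1066 B, covers [53149, 54214]
Segment 3: SEQ = 54215, len = 1128 B, covers [54215, 55342]
Segment 4: SEQ = 55343, len = 864 B, covers [55343, 56206] [LOST]
In-order data received: bytes [51869, 55342] (segments 1..3).
Segment 4 missing -> gap begins at byte 55343.
Cumulative ACK = next expected in-order byte = 51869 + 1280 + 1066 + 1128 = 55343

55343


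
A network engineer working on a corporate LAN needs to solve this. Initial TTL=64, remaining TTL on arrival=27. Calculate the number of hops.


Given: initial TTL = 64, received TTL = 27
Hops = initial TTL - received TTL
Hops = 64 - 27 = 37

37


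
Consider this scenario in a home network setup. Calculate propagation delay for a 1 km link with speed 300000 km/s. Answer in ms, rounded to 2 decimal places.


Given: distance = 1 km, speed = 300000 km/s
Delay = distance / speed = 1 / 300000 seconds
Delay in ms = 1 * 1000 / 300000
Delay = 0.0033 ms
Rounded to 2 dp = 0.00 ms

0.00


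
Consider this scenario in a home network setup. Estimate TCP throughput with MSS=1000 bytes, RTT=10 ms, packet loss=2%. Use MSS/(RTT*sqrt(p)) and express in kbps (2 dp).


Given: MSS = 1000 bytes, RTT = 10 ms, loss = 2%
RTT in seconds = 10 / 1000 = 0.01
Loss rate = 2% = 0.02
sqrt(loss) = sqrt(0.02) = 0.141421356237
Throughput (bytes/s) = 1000 / (0.01 * 0.141421356237) = 707106.7812
Throughput (kbps) = 707106.7812 * 8 / 1000 = 5656.854249 -> 5656.85 kbps (2 dp)

5656.85


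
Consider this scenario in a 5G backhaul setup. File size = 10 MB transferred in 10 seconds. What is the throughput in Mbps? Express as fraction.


Given: file = 10 MB, time = 10 s
File in Mb = 10 * 8 = 80 Mb
Throughput = 80 / 10 Mbps
Throughput = 8 Mbps

8


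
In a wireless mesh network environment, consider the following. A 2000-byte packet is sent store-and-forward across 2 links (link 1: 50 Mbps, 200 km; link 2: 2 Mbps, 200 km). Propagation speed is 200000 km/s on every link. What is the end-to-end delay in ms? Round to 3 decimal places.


Packet = 2000 bytes = 16000 bits. Store-and-forward: sum (t_trans + t_prop) per link.
Link 1: t_trans = 16000/(50*10^6) s = 0.3200 ms; t_prop = 200/200000 s = 1.0000 ms; subtotal = 1.3200 ms
Link 2: t_trans = 16000/(2*10^6) s = 8.0000 ms; t_prop = 200/200000 s = 1.0000 ms; subtotal = 9.0000 ms
End-to-end = 1.3200 + 9.0000 = 10.3200 ms -> 10.320 ms (3 dp)

10.320


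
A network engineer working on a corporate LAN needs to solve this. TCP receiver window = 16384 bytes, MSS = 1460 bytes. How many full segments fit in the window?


Given: RWND = 16384 bytes, MSS = 1460 bytes
Full segments = floor(RWND / MSS)
Full segments = floor(16384 / 1460)
Full segments = floor(11.2219) = 11

11


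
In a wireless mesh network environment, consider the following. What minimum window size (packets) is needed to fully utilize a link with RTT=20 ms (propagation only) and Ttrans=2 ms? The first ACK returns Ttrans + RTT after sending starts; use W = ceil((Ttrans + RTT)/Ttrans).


Given: Ttrans = 2 ms, RTT = 20 ms (= 2 * Tprop, Tprop = 10 ms)
Time until first ACK returns = Ttrans + RTT = 2 + 20 = 22 ms
Need W * Ttrans >= Ttrans + RTT  ->  W >= (Ttrans + RTT) / Ttrans
(Ttrans + RTT) / Ttrans = 22 / 2 = 11
W_min = ceil(11) = 11

11


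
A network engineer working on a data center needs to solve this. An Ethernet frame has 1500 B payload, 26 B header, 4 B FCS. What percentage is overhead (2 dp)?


Given: payload = 1500 B, header = 26 B, trailer = 4 B
Overhead bytes = header + trailer = 26 + 4 = 30
Total frame = payload + overhead = 1500 + 30 = 1530
Overhead % = 30 / 1530 * 100 = 1.9608% -> 1.96% (2 dp)

1.96


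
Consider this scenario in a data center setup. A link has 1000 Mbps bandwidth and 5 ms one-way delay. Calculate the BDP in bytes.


Given: bandwidth = 1000 Mbps, delay = 5 ms
BDP in bits = 1000 * 10^6 * 5 / 1000
BDP in bits = 5000000
BDP in bytes = 5000000 / 8 = 625000

625000


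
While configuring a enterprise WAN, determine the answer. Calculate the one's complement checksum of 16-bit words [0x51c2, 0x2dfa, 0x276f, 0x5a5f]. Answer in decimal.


Given words: [0x51c2, 0x2dfa, 0x276f, 0x5a5f]
Step 1: Sum all words
Raw sum = 20930 + 11770 + 10095 + 23135 = 65930
Step 2: Fold carry: (394 + 1) = 395
One's complement = ~395 & 0xFFFF = 65140

65140


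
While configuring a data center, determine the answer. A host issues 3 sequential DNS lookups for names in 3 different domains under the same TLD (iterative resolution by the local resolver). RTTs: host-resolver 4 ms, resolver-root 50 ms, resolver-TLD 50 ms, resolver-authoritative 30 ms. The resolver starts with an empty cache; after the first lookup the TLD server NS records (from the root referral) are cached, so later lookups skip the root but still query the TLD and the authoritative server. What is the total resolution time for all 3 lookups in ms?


Lookup 1 (cold cache): local + root + TLD + auth = 4 + 50 + 50 + 30 = 134 ms
Lookups 2..3 (TLD NS cached -> skip root; new domain -> still ask TLD and auth): local + TLD + auth = 4 + 50 + 30 = 84 ms each
Remaining 2 lookups: 2 * 84 = 168 ms
Total = 134 + 168 = 302 ms

302


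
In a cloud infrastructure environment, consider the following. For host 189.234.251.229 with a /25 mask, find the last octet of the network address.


Given: IP = 189.234.251.229, prefix = /25
Subnet mask = 255.255.255.128
Last octet of IP: 229
Last octet of mask: 128
Network last octet = 229 AND 128 = 128

128


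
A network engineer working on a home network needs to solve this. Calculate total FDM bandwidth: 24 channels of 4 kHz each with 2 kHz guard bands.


Given: 24 channels, 4 kHz each, guard = 2 kHz
Channel bandwidth = 24 * 4 = 96 kHz
Guard bands = 23 gaps * 2 kHz = 46 kHz
Total = 96 + 46 = 142 kHz

142


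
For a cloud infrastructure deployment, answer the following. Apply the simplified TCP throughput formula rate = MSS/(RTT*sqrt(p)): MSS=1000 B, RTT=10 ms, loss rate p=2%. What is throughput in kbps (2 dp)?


Given: MSS = 1000 bytes, RTT = 10 ms, loss = 2%
RTT in seconds = 10 / 1000 = 0.01
Loss rate = 2% = 0.02
sqrt(loss) = sqrt(0.02) = 0.141421356237
Throughput (bytes/s) = 1000 / (0.01 * 0.141421356237) = 707106.7812
Throughput (kbps) = 707106.7812 * 8 / 1000 = 5656.854249 -> 5656.85 kbps (2 dp)

5656.85


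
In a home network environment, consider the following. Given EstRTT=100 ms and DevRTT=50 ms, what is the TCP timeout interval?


Given: EstRTT = 100 ms, DevRTT = 50 ms
Timeout = EstRTT + 4 * DevRTT
4 * DevRTT = 4 * 50 = 200
Timeout = 100 + 200 = 300 ms

300


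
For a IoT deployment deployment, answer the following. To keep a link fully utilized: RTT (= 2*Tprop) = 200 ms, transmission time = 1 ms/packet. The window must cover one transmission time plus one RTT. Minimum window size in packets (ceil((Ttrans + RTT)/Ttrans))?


Given: Ttrans = 1 ms, RTT = 200 ms (= 2 * Tprop, Tprop = 100 ms)
Time until first ACK returns = Ttrans + RTT = 1 + 200 = 201 ms
Need W * Ttrans >= Ttrans + RTT  ->  W >= (Ttrans + RTT) / Ttrans
(Ttrans + RTT) / Ttrans = 201 / 1 = 201
W_min = ceil(201) = 201

201


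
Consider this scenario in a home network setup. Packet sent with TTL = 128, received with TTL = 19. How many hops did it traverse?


Given: initial TTL = 128, received TTL = 19
Hops = initial TTL - received TTL
Hops = 128 - 19 = 109

109


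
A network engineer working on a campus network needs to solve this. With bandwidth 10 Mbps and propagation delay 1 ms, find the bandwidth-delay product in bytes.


Given: bandwidth = 10 Mbps, delay = 1 ms
BDP in bits = 10 * 10^6 * 1 / 1000
BDP in bits = 10000
BDP in bytes = 10000 / 8 = 1250

1250


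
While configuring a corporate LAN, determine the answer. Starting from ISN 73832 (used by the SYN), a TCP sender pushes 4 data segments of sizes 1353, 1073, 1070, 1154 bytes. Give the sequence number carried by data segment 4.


The SYN occupies sequence number ISN = 73832, so the first data byte is ISN + 1 = 73833.
SEQ of data segment i = (ISN + 1) + sum of payload sizes of segments 1..i-1.
Segment 1: SEQ = 73833, payload = 1353 bytes
Segment 2: SEQ = 75186, payload = 1073 bytes
Segment 3: SEQ = 76259, payload = 1070 bytes
Segment 4: SEQ = 77329, payload = 1154 bytes
SEQ of segment 4 = 73833 + 1353 + 1073 + 1070 = 77329

77329


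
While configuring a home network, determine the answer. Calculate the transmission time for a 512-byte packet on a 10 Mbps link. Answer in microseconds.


Given: packet = 512 bytes, bandwidth = 10 Mbps
Packet in bits = 512 * 8 = 4096 bits
Bandwidth = 10 * 10^6 = 10000000 bps
Time = 4096 / 10000000 seconds
Time in us = 4096 * 10^6 / 10000000 = 409.6

409.6


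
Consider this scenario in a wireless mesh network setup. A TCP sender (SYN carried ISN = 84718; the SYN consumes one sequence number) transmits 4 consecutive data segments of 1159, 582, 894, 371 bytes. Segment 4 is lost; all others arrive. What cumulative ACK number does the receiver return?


SYN uses sequence number 84718; first data byte = ISN + 1 = 84719.
Segment 1: SEQ = 84719, len = 1159 B, covers [84719, 85877]
Segment 2: SEQ = 85878, len = 582 B, covers [85878, 86459]
Segment 3: SEQ = 86460, len = 894 B, covers [86460, 87353]
Segment 4: SEQ = 87354, len = 371 B, covers [87354, 87724] [LOST]
In-order data received: bytes [84719, 87353] (segments 1..3).
Segment 4 missing -> gap begins at byte 87354.
Cumulative ACK = next expected in-order byte = 84719 + 1159 + 582 + 894 = 87354

87354
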